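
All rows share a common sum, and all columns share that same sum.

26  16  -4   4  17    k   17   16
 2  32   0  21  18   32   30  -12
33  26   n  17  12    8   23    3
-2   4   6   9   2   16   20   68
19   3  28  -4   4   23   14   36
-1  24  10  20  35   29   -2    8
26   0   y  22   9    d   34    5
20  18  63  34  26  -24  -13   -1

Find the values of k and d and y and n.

Rows 2 and 4 both sum to 123, so that's the common total.
Row 1 has 26 + 16 − 4 + 4 + 17 + 17 + 16 = 92; the blank must be 123 − 92 = 31.
Column 6 has 31 + 32 + 8 + 16 + 23 + 29 − 24 = 115; the blank must be 123 − 115 = 8.
Row 7 has 26 + 0 + 22 + 9 + 8 + 34 + 5 = 104; the blank must be 123 − 104 = 19.
Row 3 has 33 + 26 + 17 + 12 + 8 + 23 + 3 = 122; the blank must be 123 − 122 = 1.

k = 31, d = 8, y = 19, n = 1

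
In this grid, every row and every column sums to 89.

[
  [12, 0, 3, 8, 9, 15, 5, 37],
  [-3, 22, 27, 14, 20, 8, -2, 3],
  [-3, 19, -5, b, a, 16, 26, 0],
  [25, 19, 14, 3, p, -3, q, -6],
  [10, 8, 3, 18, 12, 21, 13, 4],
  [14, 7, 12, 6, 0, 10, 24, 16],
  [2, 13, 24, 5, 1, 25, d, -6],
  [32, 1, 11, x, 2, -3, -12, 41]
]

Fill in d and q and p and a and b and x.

The known cells in row 8 total 72, leaving 89 − 72 = 17 for the blank.
The known cells in column 4 total 71, leaving 89 − 71 = 18 for the blank.
The known cells in row 3 total 71, leaving 89 − 71 = 18 for the blank.
The known cells in column 5 total 62, leaving 89 − 62 = 27 for the blank.
The known cells in row 4 total 79, leaving 89 − 79 = 10 for the blank.
The known cells in row 7 total 64, leaving 89 − 64 = 25 for the blank.

d = 25, q = 10, p = 27, a = 18, b = 18, x = 17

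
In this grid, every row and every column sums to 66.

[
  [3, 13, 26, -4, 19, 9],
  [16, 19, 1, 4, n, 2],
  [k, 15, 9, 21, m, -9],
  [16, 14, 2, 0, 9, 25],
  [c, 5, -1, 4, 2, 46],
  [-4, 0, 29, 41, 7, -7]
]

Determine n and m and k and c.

Row 5 has 5 − 1 + 4 + 2 + 46 = 56; the blank must be 66 − 56 = 10.
Column 1 has 3 + 16 + 16 + 10 − 4 = 41; the blank must be 66 − 41 = 25.
Row 3 has 25 + 15 + 9 + 21 − 9 = 61; the blank must be 66 − 61 = 5.
Row 2 has 16 + 19 + 1 + 4 + 2 = 42; the blank must be 66 − 42 = 24.

n = 24, m = 5, k = 25, c = 10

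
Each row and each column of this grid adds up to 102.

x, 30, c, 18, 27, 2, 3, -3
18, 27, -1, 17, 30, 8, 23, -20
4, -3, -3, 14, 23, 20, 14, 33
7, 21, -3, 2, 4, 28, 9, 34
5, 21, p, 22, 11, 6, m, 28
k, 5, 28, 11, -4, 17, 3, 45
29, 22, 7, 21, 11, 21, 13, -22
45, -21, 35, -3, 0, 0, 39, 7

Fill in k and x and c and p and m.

k = -3, x = -3, c = 28, p = 11, m = -2

The known cells in column 7 total 104, leaving 102 − 104 = -2 for the blank.
The known cells in row 5 total 91, leaving 102 − 91 = 11 for the blank.
The known cells in column 3 total 74, leaving 102 − 74 = 28 for the blank.
The known cells in row 1 total 105, leaving 102 − 105 = -3 for the blank.
The known cells in row 6 total 105, leaving 102 − 105 = -3 for the blank.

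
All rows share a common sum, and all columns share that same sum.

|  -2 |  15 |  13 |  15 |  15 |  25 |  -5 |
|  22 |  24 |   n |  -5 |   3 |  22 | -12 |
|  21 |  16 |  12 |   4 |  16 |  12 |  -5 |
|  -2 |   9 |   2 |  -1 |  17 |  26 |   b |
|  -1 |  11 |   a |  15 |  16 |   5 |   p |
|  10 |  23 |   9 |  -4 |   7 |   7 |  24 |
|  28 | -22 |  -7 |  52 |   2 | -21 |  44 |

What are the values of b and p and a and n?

b = 25, p = 5, a = 25, n = 22

Rows 1 and 3 both sum to 76, so that's the common total.
Row 2: 22 + 24 − 5 + 3 + 22 − 12 = 54, so its missing entry is 76 − 54 = 22.
Column 3: 13 + 22 + 12 + 2 + 9 − 7 = 51, so its missing entry is 76 − 51 = 25.
Row 5: -1 + 11 + 25 + 15 + 16 + 5 = 71, so its missing entry is 76 − 71 = 5.
Row 4: -2 + 9 + 2 − 1 + 17 + 26 = 51, so its missing entry is 76 − 51 = 25.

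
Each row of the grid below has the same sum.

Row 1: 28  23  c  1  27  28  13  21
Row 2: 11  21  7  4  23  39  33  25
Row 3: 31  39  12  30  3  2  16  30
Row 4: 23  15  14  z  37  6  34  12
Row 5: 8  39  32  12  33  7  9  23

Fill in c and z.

Row 2 sums to 163 and so does row 3; that's the common total.
In row 1 the known cells total 141, leaving 163 − 141 = 22.
In row 4 the known cells total 141, leaving 163 − 141 = 22.

c = 22, z = 22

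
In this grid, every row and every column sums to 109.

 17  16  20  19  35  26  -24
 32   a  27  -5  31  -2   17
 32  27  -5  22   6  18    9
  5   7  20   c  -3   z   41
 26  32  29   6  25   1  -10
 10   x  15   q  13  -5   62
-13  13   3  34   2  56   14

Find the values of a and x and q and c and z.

Row 2: 32 + 27 − 5 + 31 − 2 + 17 = 100, so its missing entry is 109 − 100 = 9.
Column 2: 16 + 9 + 27 + 7 + 32 + 13 = 104, so its missing entry is 109 − 104 = 5.
Row 6: 10 + 5 + 15 + 13 − 5 + 62 = 100, so its missing entry is 109 − 100 = 9.
Column 4: 19 − 5 + 22 + 6 + 9 + 34 = 85, so its missing entry is 109 − 85 = 24.
Row 4: 5 + 7 + 20 + 24 − 3 + 41 = 94, so its missing entry is 109 − 94 = 15.

a = 9, x = 5, q = 9, c = 24, z = 15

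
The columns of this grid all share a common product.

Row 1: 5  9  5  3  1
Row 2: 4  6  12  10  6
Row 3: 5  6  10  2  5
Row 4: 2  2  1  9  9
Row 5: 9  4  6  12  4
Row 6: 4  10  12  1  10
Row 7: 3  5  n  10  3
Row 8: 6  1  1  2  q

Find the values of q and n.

Columns 1 and 4 each multiply to 129600, so every column has product 129600.
Column 5: 1×6×5×9×4×10×3 = 32400, so the missing entry is 129600 ÷ 32400 = 4.
Column 3: 5×12×10×1×6×12×1 = 43200, so the missing entry is 129600 ÷ 43200 = 3.

q = 4, n = 3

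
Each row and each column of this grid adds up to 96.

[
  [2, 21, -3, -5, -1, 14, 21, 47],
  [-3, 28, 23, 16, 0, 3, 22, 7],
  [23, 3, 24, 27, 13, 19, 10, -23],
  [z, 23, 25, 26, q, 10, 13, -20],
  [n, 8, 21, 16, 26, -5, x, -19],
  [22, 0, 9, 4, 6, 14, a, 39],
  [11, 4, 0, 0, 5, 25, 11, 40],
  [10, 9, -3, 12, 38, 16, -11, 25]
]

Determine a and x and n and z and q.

Column 5 has -1 + 0 + 13 + 26 + 6 + 5 + 38 = 87; the blank must be 96 − 87 = 9.
Row 4 has 23 + 25 + 26 + 9 + 10 + 13 − 20 = 86; the blank must be 96 − 86 = 10.
Column 1 has 2 − 3 + 23 + 10 + 22 + 11 + 10 = 75; the blank must be 96 − 75 = 21.
Row 5 has 21 + 8 + 21 + 16 + 26 − 5 − 19 = 68; the blank must be 96 − 68 = 28.
Row 6 has 22 + 0 + 9 + 4 + 6 + 14 + 39 = 94; the blank must be 96 − 94 = 2.

a = 2, x = 28, n = 21, z = 10, q = 9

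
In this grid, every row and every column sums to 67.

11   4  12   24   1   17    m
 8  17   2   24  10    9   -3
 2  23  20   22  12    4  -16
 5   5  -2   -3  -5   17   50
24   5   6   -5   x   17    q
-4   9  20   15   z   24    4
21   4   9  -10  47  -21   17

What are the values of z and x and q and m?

The known cells in row 6 total 68, leaving 67 − 68 = -1 for the blank.
The known cells in column 5 total 64, leaving 67 − 64 = 3 for the blank.
The known cells in row 5 total 50, leaving 67 − 50 = 17 for the blank.
The known cells in row 1 total 69, leaving 67 − 69 = -2 for the blank.

z = -1, x = 3, q = 17, m = -2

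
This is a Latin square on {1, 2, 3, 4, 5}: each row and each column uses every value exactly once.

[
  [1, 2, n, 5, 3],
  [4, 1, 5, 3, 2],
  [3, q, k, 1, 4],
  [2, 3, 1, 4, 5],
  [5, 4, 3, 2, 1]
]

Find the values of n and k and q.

Cell (1,3): row 1 already has {1, 2, 3, 5} → 4.
At (row 3, col 2): column 2 already has {1, 2, 3, 4}, so the value is 5.
At (row 3, col 3): row 3 already has {1, 3, 4, 5}, so the value is 2.

n = 4, k = 2, q = 5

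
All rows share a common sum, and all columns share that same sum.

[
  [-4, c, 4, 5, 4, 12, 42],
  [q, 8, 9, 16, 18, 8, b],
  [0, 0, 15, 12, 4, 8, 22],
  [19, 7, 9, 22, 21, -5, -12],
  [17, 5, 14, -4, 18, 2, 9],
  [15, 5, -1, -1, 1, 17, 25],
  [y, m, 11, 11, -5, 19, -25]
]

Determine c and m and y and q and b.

Rows 3 and 4 both sum to 61, so that's the common total.
The known cells in row 1 total 63, leaving 61 − 63 = -2 for the blank.
The known cells in column 2 total 23, leaving 61 − 23 = 38 for the blank.
The known cells in row 7 total 49, leaving 61 − 49 = 12 for the blank.
The known cells in column 1 total 59, leaving 61 − 59 = 2 for the blank.
The known cells in row 2 total 61, leaving 61 − 61 = 0 for the blank.

c = -2, m = 38, y = 12, q = 2, b = 0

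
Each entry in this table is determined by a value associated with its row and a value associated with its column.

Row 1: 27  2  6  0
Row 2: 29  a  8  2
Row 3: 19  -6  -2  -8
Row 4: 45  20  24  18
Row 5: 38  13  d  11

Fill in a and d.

a = 4, d = 17

The difference between any two rows is the same in every column — this is an addition table with the headers hidden.
Row 2 minus row 1 is 29 − 27 = 2, so its entry in column 2 is 2 + 2 = 4.
Row 5 minus row 1 is 38 − 27 = 11, so its entry in column 3 is 6 + 11 = 17.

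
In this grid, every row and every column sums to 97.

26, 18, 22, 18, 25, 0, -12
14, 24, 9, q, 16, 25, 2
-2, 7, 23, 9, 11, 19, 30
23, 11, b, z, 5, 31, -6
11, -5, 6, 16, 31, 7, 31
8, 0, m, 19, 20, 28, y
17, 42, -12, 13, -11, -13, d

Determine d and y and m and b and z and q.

d = 61, y = -9, m = 31, b = 18, z = 15, q = 7

Row 7 has 17 + 42 − 12 + 13 − 11 − 13 = 36; the blank must be 97 − 36 = 61.
Column 7 has -12 + 2 + 30 − 6 + 31 + 61 = 106; the blank must be 97 − 106 = -9.
Row 2 has 14 + 24 + 9 + 16 + 25 + 2 = 90; the blank must be 97 − 90 = 7.
Column 4 has 18 + 7 + 9 + 16 + 19 + 13 = 82; the blank must be 97 − 82 = 15.
Row 4 has 23 + 11 + 15 + 5 + 31 − 6 = 79; the blank must be 97 − 79 = 18.
Row 6 has 8 + 0 + 19 + 20 + 28 − 9 = 66; the blank must be 97 − 66 = 31.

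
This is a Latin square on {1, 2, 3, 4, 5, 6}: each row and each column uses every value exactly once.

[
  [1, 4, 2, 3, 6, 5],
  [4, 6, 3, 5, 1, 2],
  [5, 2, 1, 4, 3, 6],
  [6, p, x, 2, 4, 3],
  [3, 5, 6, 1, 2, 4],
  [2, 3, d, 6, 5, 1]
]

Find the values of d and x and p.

At (row 4, col 2): column 2 already has {2, 3, 4, 5, 6}, so the value is 1.
Cell (4,3): row 4 already has {1, 2, 3, 4, 6} → 5.
At (row 6, col 3): row 6 already has {1, 2, 3, 5, 6}, so the value is 4.

d = 4, x = 5, p = 1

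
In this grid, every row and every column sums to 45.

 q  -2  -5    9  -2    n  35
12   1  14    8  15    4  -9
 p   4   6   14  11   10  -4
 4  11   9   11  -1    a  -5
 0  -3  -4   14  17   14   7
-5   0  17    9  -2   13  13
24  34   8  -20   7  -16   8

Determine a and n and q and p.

The known cells in row 3 total 41, leaving 45 − 41 = 4 for the blank.
The known cells in column 1 total 39, leaving 45 − 39 = 6 for the blank.
The known cells in row 4 total 29, leaving 45 − 29 = 16 for the blank.
The known cells in row 1 total 41, leaving 45 − 41 = 4 for the blank.

a = 16, n = 4, q = 6, p = 4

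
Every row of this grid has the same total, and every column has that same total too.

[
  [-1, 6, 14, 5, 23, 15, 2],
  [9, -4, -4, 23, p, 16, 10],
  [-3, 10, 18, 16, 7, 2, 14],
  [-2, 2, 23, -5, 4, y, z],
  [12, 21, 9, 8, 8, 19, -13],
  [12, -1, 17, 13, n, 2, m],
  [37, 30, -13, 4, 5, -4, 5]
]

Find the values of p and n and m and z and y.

p = 14, n = 3, m = 18, z = 28, y = 14

Rows 1 and 3 both sum to 64, so that's the common total.
The known cells in row 2 total 50, leaving 64 − 50 = 14 for the blank.
The known cells in column 5 total 61, leaving 64 − 61 = 3 for the blank.
The known cells in row 6 total 46, leaving 64 − 46 = 18 for the blank.
The known cells in column 7 total 36, leaving 64 − 36 = 28 for the blank.
The known cells in row 4 total 50, leaving 64 − 50 = 14 for the blank.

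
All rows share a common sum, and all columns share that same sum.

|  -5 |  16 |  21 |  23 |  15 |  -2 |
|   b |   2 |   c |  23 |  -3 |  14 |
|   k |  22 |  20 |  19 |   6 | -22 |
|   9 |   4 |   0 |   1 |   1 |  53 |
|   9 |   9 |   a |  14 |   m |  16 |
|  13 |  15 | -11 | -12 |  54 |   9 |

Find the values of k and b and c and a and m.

Rows 1 and 4 both sum to 68, so that's the common total.
Column 5: 15 − 3 + 6 + 1 + 54 = 73, so its missing entry is 68 − 73 = -5.
Row 3: 22 + 20 + 19 + 6 − 22 = 45, so its missing entry is 68 − 45 = 23.
Row 5: 9 + 9 + 14 − 5 + 16 = 43, so its missing entry is 68 − 43 = 25.
Column 3: 21 + 20 + 0 + 25 − 11 = 55, so its missing entry is 68 − 55 = 13.
Row 2: 2 + 13 + 23 − 3 + 14 = 49, so its missing entry is 68 − 49 = 19.

k = 23, b = 19, c = 13, a = 25, m = -5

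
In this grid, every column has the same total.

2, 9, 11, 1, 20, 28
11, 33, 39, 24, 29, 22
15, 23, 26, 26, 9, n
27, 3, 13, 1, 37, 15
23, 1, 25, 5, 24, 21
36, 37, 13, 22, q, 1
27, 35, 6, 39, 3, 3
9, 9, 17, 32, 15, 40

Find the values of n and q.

n = 20, q = 13

The complete columns each total 150.
Column 6 is missing 150 − 130 = 20 (since 28 + 22 + 15 + 21 + 1 + 3 + 40 = 130).
Column 5 is missing 150 − 137 = 13 (since 20 + 29 + 9 + 37 + 24 + 3 + 15 = 137).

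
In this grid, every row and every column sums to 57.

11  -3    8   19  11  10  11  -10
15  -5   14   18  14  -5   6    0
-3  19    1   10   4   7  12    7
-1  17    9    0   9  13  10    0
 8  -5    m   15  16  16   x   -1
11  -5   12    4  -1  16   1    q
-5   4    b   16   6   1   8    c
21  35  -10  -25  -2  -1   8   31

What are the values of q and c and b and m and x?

Column 7: 11 + 6 + 12 + 10 + 1 + 8 + 8 = 56, so its missing entry is 57 − 56 = 1.
Row 5: 8 − 5 + 15 + 16 + 16 + 1 − 1 = 50, so its missing entry is 57 − 50 = 7.
Column 3: 8 + 14 + 1 + 9 + 7 + 12 − 10 = 41, so its missing entry is 57 − 41 = 16.
Row 6: 11 − 5 + 12 + 4 − 1 + 16 + 1 = 38, so its missing entry is 57 − 38 = 19.
Row 7: -5 + 4 + 16 + 16 + 6 + 1 + 8 = 46, so its missing entry is 57 − 46 = 11.

q = 19, c = 11, b = 16, m = 7, x = 1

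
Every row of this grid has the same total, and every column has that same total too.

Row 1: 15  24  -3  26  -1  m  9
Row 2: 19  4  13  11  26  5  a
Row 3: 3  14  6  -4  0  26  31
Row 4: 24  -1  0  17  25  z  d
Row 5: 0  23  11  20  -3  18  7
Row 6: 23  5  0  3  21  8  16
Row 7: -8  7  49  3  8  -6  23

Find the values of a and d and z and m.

a = -2, d = -8, z = 19, m = 6

Rows 3 and 5 both sum to 76, so that's the common total.
Row 2 has 19 + 4 + 13 + 11 + 26 + 5 = 78; the blank must be 76 − 78 = -2.
Row 1 has 15 + 24 − 3 + 26 − 1 + 9 = 70; the blank must be 76 − 70 = 6.
Column 6 has 6 + 5 + 26 + 18 + 8 − 6 = 57; the blank must be 76 − 57 = 19.
Row 4 has 24 − 1 + 0 + 17 + 25 + 19 = 84; the blank must be 76 − 84 = -8.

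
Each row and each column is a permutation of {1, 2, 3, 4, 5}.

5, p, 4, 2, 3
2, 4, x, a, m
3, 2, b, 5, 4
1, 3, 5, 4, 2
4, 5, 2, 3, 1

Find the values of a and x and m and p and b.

At (row 1, col 2): row 1 already has {2, 3, 4, 5}, so the value is 1.
Cell (2,5): column 5 already has {1, 2, 3, 4} → 5.
At (row 3, col 3): row 3 already has {2, 3, 4, 5}, so the value is 1.
Cell (2,3): column 3 already has {1, 2, 4, 5} → 3.
At (row 2, col 4): row 2 already has {2, 3, 4, 5}, so the value is 1.

a = 1, x = 3, m = 5, p = 1, b = 1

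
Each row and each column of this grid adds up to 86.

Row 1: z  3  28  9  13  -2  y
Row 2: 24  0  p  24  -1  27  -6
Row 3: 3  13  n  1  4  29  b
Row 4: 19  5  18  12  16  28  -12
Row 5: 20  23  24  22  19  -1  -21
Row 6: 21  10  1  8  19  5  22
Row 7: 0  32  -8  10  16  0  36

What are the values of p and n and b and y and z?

p = 18, n = 5, b = 31, y = 36, z = -1

Row 2 has 24 + 0 + 24 − 1 + 27 − 6 = 68; the blank must be 86 − 68 = 18.
Column 1 has 24 + 3 + 19 + 20 + 21 + 0 = 87; the blank must be 86 − 87 = -1.
Row 1 has -1 + 3 + 28 + 9 + 13 − 2 = 50; the blank must be 86 − 50 = 36.
Column 7 has 36 − 6 − 12 − 21 + 22 + 36 = 55; the blank must be 86 − 55 = 31.
Row 3 has 3 + 13 + 1 + 4 + 29 + 31 = 81; the blank must be 86 − 81 = 5.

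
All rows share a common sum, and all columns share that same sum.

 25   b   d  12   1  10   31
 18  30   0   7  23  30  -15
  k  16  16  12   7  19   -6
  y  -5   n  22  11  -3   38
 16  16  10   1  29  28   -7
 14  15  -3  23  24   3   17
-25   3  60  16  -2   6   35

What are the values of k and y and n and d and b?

Rows 2 and 5 both sum to 93, so that's the common total.
Column 2 has 30 + 16 − 5 + 16 + 15 + 3 = 75; the blank must be 93 − 75 = 18.
Row 3 has 16 + 16 + 12 + 7 + 19 − 6 = 64; the blank must be 93 − 64 = 29.
Column 1 has 25 + 18 + 29 + 16 + 14 − 25 = 77; the blank must be 93 − 77 = 16.
Row 1 has 25 + 18 + 12 + 1 + 10 + 31 = 97; the blank must be 93 − 97 = -4.
Row 4 has 16 − 5 + 22 + 11 − 3 + 38 = 79; the blank must be 93 − 79 = 14.

k = 29, y = 16, n = 14, d = -4, b = 18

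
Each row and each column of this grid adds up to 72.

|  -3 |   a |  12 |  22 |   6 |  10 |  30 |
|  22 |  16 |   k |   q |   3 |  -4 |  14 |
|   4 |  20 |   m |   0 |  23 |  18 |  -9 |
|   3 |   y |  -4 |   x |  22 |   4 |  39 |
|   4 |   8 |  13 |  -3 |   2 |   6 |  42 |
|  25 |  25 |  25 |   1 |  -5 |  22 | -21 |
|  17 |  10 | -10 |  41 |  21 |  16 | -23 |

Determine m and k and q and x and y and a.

Row 1: -3 + 12 + 22 + 6 + 10 + 30 = 77, so its missing entry is 72 − 77 = -5.
Column 2: -5 + 16 + 20 + 8 + 25 + 10 = 74, so its missing entry is 72 − 74 = -2.
Row 4: 3 − 2 − 4 + 22 + 4 + 39 = 62, so its missing entry is 72 − 62 = 10.
Row 3: 4 + 20 + 0 + 23 + 18 − 9 = 56, so its missing entry is 72 − 56 = 16.
Column 3: 12 + 16 − 4 + 13 + 25 − 10 = 52, so its missing entry is 72 − 52 = 20.
Row 2: 22 + 16 + 20 + 3 − 4 + 14 = 71, so its missing entry is 72 − 71 = 1.

m = 16, k = 20, q = 1, x = 10, y = -2, a = -5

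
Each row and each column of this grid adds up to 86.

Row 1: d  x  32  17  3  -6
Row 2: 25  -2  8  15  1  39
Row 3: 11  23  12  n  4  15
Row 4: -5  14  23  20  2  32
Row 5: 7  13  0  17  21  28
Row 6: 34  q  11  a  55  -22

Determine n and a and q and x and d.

Column 1: 25 + 11 − 5 + 7 + 34 = 72, so its missing entry is 86 − 72 = 14.
Row 1: 14 + 32 + 17 + 3 − 6 = 60, so its missing entry is 86 − 60 = 26.
Column 2: 26 − 2 + 23 + 14 + 13 = 74, so its missing entry is 86 − 74 = 12.
Row 3: 11 + 23 + 12 + 4 + 15 = 65, so its missing entry is 86 − 65 = 21.
Row 6: 34 + 12 + 11 + 55 − 22 = 90, so its missing entry is 86 − 90 = -4.

n = 21, a = -4, q = 12, x = 26, d = 14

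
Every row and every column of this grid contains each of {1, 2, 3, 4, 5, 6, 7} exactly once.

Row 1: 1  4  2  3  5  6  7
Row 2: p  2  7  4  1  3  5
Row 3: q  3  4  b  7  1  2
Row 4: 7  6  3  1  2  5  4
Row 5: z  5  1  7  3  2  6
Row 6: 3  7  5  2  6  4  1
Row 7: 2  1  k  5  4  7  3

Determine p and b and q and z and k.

p = 6, b = 6, q = 5, z = 4, k = 6

Cell (7,3): row 7 already has {1, 2, 3, 4, 5, 7} → 6.
At (row 5, col 1): row 5 already has {1, 2, 3, 5, 6, 7}, so the value is 4.
At (row 3, col 4): column 4 already has {1, 2, 3, 4, 5, 7}, so the value is 6.
At (row 3, col 1): row 3 already has {1, 2, 3, 4, 6, 7}, so the value is 5.
At (row 2, col 1): row 2 already has {1, 2, 3, 4, 5, 7}, so the value is 6.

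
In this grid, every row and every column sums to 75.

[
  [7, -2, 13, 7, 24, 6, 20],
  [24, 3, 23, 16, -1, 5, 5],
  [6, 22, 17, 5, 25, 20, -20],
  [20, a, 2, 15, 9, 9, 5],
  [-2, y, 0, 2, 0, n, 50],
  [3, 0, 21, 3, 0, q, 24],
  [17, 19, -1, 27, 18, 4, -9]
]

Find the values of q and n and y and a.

Row 4: 20 + 2 + 15 + 9 + 9 + 5 = 60, so its missing entry is 75 − 60 = 15.
Row 6: 3 + 0 + 21 + 3 + 0 + 24 = 51, so its missing entry is 75 − 51 = 24.
Column 6: 6 + 5 + 20 + 9 + 24 + 4 = 68, so its missing entry is 75 − 68 = 7.
Row 5: -2 + 0 + 2 + 0 + 7 + 50 = 57, so its missing entry is 75 − 57 = 18.

q = 24, n = 7, y = 18, a = 15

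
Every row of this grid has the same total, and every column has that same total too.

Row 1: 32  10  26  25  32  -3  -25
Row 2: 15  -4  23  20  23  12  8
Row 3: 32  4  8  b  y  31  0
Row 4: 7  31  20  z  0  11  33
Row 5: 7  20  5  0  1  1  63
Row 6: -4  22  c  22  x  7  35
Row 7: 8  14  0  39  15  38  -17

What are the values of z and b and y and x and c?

z = -5, b = -4, y = 26, x = 0, c = 15

Rows 1 and 2 both sum to 97, so that's the common total.
The known cells in row 4 total 102, leaving 97 − 102 = -5 for the blank.
The known cells in column 4 total 101, leaving 97 − 101 = -4 for the blank.
The known cells in row 3 total 71, leaving 97 − 71 = 26 for the blank.
The known cells in column 5 total 97, leaving 97 − 97 = 0 for the blank.
The known cells in row 6 total 82, leaving 97 − 82 = 15 for the blank.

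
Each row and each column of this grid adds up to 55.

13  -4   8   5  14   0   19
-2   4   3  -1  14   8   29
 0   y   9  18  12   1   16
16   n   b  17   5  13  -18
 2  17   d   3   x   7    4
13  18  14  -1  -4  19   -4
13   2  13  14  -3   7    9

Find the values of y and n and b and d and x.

The known cells in column 5 total 38, leaving 55 − 38 = 17 for the blank.
The known cells in row 3 total 56, leaving 55 − 56 = -1 for the blank.
The known cells in column 2 total 36, leaving 55 − 36 = 19 for the blank.
The known cells in row 5 total 50, leaving 55 − 50 = 5 for the blank.
The known cells in row 4 total 52, leaving 55 − 52 = 3 for the blank.

y = -1, n = 19, b = 3, d = 5, x = 17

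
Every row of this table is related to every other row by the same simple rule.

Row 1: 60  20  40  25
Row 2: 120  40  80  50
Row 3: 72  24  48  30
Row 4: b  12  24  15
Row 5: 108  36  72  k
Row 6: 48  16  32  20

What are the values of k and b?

Each row is a constant multiple of every other row — this is a multiplication table with the headers hidden.
Row 5 is 36/20 = 9/5 times row 1, so its entry in column 4 is 25 × 9/5 = 45.
Row 4 is 12/20 = 3/5 times row 1, so its entry in column 1 is 60 × 3/5 = 36.

k = 45, b = 36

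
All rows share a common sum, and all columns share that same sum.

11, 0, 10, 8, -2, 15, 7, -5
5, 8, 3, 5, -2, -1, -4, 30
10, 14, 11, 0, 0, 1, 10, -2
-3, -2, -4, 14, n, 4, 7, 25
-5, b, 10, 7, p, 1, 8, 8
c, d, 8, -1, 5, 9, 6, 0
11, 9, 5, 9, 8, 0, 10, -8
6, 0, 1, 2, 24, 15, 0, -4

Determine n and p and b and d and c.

Rows 1 and 2 both sum to 44, so that's the common total.
The known cells in row 4 total 41, leaving 44 − 41 = 3 for the blank.
The known cells in column 5 total 36, leaving 44 − 36 = 8 for the blank.
The known cells in column 1 total 35, leaving 44 − 35 = 9 for the blank.
The known cells in row 6 total 36, leaving 44 − 36 = 8 for the blank.
The known cells in row 5 total 37, leaving 44 − 37 = 7 for the blank.

n = 3, p = 8, b = 7, d = 8, c = 9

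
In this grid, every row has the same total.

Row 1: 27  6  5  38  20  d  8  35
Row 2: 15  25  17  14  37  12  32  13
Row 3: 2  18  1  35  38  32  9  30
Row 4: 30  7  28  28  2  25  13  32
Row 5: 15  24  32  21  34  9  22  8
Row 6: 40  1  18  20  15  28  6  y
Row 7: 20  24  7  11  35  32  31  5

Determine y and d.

y = 37, d = 26

Rows 2 and 5 both add up to 165, so every row sums to 165.
Row 6: 40 + 1 + 18 + 20 + 15 + 28 + 6 = 128, so the missing entry is 165 − 128 = 37.
Row 1: 27 + 6 + 5 + 38 + 20 + 8 + 35 = 139, so the missing entry is 165 − 139 = 26.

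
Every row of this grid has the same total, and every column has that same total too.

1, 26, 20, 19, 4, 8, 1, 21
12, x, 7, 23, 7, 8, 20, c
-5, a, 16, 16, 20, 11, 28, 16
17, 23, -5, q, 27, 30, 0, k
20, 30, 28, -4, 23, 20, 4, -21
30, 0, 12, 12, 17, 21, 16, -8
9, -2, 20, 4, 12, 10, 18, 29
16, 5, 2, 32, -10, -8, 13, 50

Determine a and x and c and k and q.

Rows 1 and 5 both sum to 100, so that's the common total.
Row 3 has -5 + 16 + 16 + 20 + 11 + 28 + 16 = 102; the blank must be 100 − 102 = -2.
Column 2 has 26 − 2 + 23 + 30 + 0 − 2 + 5 = 80; the blank must be 100 − 80 = 20.
Row 2 has 12 + 20 + 7 + 23 + 7 + 8 + 20 = 97; the blank must be 100 − 97 = 3.
Column 8 has 21 + 3 + 16 − 21 − 8 + 29 + 50 = 90; the blank must be 100 − 90 = 10.
Row 4 has 17 + 23 − 5 + 27 + 30 + 0 + 10 = 102; the blank must be 100 − 102 = -2.

a = -2, x = 20, c = 3, k = 10, q = -2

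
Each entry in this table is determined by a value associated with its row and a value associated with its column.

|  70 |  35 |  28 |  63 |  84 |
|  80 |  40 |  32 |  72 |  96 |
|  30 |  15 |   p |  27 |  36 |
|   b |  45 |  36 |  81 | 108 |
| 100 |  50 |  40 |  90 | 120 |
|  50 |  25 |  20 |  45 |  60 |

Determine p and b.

p = 12, b = 90

Each row is a constant multiple of every other row — this is a multiplication table with the headers hidden.
Row 3 is 27/63 = 3/7 times row 1, so its entry in column 3 is 28 × 3/7 = 12.
Row 4 is 81/63 = 9/7 times row 1, so its entry in column 1 is 70 × 9/7 = 90.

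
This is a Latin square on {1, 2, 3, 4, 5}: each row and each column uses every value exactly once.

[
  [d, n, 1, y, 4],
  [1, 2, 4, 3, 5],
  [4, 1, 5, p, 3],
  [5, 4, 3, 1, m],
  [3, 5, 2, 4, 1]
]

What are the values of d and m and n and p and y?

For row 1, column 2: column 2 already has {1, 2, 4, 5}; that leaves 3.
At (row 4, col 5): row 4 already has {1, 3, 4, 5}, so the value is 2.
For row 1, column 1: column 1 already has {1, 3, 4, 5}; that leaves 2.
At (row 1, col 4): row 1 already has {1, 2, 3, 4}, so the value is 5.
For row 3, column 4: row 3 already has {1, 3, 4, 5}; that leaves 2.

d = 2, m = 2, n = 3, p = 2, y = 5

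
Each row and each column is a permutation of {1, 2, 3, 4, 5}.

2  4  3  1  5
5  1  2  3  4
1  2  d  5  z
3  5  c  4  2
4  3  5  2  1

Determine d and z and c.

For row 4, column 3: row 4 already has {2, 3, 4, 5}; that leaves 1.
Cell (3,5): column 5 already has {1, 2, 4, 5} → 3.
Cell (3,3): row 3 already has {1, 2, 3, 5} → 4.

d = 4, z = 3, c = 1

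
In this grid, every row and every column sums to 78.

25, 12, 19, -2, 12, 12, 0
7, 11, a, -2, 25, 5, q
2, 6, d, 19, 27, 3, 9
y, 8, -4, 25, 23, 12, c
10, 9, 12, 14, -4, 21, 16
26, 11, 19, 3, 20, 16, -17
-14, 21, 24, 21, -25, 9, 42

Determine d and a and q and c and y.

d = 12, a = -4, q = 36, c = -8, y = 22

Row 3 has 2 + 6 + 19 + 27 + 3 + 9 = 66; the blank must be 78 − 66 = 12.
Column 3 has 19 + 12 − 4 + 12 + 19 + 24 = 82; the blank must be 78 − 82 = -4.
Column 1 has 25 + 7 + 2 + 10 + 26 − 14 = 56; the blank must be 78 − 56 = 22.
Row 4 has 22 + 8 − 4 + 25 + 23 + 12 = 86; the blank must be 78 − 86 = -8.
Row 2 has 7 + 11 − 4 − 2 + 25 + 5 = 42; the blank must be 78 − 42 = 36.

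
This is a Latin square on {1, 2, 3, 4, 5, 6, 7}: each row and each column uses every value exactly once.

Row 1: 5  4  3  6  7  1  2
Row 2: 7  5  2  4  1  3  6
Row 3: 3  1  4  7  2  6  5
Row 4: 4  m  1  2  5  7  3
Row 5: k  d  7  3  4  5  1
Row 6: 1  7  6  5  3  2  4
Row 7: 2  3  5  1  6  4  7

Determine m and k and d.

m = 6, k = 6, d = 2

Cell (4,2): row 4 already has {1, 2, 3, 4, 5, 7} → 6.
For row 5, column 1: column 1 already has {1, 2, 3, 4, 5, 7}; that leaves 6.
Cell (5,2): row 5 already has {1, 3, 4, 5, 6, 7} → 2.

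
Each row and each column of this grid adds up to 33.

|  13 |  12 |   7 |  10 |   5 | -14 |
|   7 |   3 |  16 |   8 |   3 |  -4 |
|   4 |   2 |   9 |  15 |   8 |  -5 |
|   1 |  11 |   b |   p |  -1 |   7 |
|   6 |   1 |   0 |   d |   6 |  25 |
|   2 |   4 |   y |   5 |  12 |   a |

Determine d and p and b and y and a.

d = -5, p = 0, b = 15, y = -14, a = 24

Column 6 has -14 − 4 − 5 + 7 + 25 = 9; the blank must be 33 − 9 = 24.
Row 5 has 6 + 1 + 0 + 6 + 25 = 38; the blank must be 33 − 38 = -5.
Column 4 has 10 + 8 + 15 − 5 + 5 = 33; the blank must be 33 − 33 = 0.
Row 4 has 1 + 11 + 0 − 1 + 7 = 18; the blank must be 33 − 18 = 15.
Row 6 has 2 + 4 + 5 + 12 + 24 = 47; the blank must be 33 − 47 = -14.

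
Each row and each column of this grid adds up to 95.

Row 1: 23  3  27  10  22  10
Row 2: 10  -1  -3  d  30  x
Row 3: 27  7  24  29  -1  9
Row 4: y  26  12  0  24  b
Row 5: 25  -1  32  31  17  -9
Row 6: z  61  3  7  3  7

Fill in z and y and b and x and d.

Row 6: 61 + 3 + 7 + 3 + 7 = 81, so its missing entry is 95 − 81 = 14.
Column 1: 23 + 10 + 27 + 25 + 14 = 99, so its missing entry is 95 − 99 = -4.
Column 4: 10 + 29 + 0 + 31 + 7 = 77, so its missing entry is 95 − 77 = 18.
Row 2: 10 − 1 − 3 + 18 + 30 = 54, so its missing entry is 95 − 54 = 41.
Row 4: -4 + 26 + 12 + 0 + 24 = 58, so its missing entry is 95 − 58 = 37.

z = 14, y = -4, b = 37, x = 41, d = 18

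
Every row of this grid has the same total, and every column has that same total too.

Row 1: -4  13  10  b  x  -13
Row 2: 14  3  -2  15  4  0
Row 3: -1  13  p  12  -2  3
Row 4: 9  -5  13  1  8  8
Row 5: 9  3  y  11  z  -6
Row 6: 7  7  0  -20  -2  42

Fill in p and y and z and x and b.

p = 9, y = 4, z = 13, x = 13, b = 15

Rows 2 and 4 both sum to 34, so that's the common total.
Column 4 has 15 + 12 + 1 + 11 − 20 = 19; the blank must be 34 − 19 = 15.
Row 1 has -4 + 13 + 10 + 15 − 13 = 21; the blank must be 34 − 21 = 13.
Column 5 has 13 + 4 − 2 + 8 − 2 = 21; the blank must be 34 − 21 = 13.
Row 5 has 9 + 3 + 11 + 13 − 6 = 30; the blank must be 34 − 30 = 4.
Row 3 has -1 + 13 + 12 − 2 + 3 = 25; the blank must be 34 − 25 = 9.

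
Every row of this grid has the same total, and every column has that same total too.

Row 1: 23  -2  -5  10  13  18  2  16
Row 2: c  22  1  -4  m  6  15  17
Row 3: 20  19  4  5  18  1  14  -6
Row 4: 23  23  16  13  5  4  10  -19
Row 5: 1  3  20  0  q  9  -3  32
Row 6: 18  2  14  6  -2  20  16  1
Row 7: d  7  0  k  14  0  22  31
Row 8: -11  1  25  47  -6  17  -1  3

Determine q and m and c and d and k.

q = 13, m = 20, c = -2, d = 3, k = -2

Rows 1 and 3 both sum to 75, so that's the common total.
Row 5: 1 + 3 + 20 + 0 + 9 − 3 + 32 = 62, so its missing entry is 75 − 62 = 13.
Column 5: 13 + 18 + 5 + 13 − 2 + 14 − 6 = 55, so its missing entry is 75 − 55 = 20.
Row 2: 22 + 1 − 4 + 20 + 6 + 15 + 17 = 77, so its missing entry is 75 − 77 = -2.
Column 1: 23 − 2 + 20 + 23 + 1 + 18 − 11 = 72, so its missing entry is 75 − 72 = 3.
Row 7: 3 + 7 + 0 + 14 + 0 + 22 + 31 = 77, so its missing entry is 75 − 77 = -2.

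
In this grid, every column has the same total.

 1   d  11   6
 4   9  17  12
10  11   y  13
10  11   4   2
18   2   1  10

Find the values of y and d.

Columns 1 and 4 both add up to 43, so every column sums to 43.
Column 3: 11 + 17 + 4 + 1 = 33, so the missing entry is 43 − 33 = 10.
Column 2: 9 + 11 + 11 + 2 = 33, so the missing entry is 43 − 33 = 10.

y = 10, d = 10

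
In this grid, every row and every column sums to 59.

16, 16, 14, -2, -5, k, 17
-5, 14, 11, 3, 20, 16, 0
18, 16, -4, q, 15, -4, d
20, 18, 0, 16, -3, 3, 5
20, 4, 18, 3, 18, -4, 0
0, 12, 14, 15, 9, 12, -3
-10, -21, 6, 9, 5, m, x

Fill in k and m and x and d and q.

k = 3, m = 33, x = 37, d = 3, q = 15

Column 4 has -2 + 3 + 16 + 3 + 15 + 9 = 44; the blank must be 59 − 44 = 15.
Row 3 has 18 + 16 − 4 + 15 + 15 − 4 = 56; the blank must be 59 − 56 = 3.
Row 1 has 16 + 16 + 14 − 2 − 5 + 17 = 56; the blank must be 59 − 56 = 3.
Column 6 has 3 + 16 − 4 + 3 − 4 + 12 = 26; the blank must be 59 − 26 = 33.
Row 7 has -10 − 21 + 6 + 9 + 5 + 33 = 22; the blank must be 59 − 22 = 37.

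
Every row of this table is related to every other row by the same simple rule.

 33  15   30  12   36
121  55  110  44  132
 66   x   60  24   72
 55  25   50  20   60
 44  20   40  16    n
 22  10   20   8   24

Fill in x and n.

Each row is a constant multiple of every other row — this is a multiplication table with the headers hidden.
Row 3 is 66/33 = 2/1 times row 1, so its entry in column 2 is 15 × 2/1 = 30.
Row 5 is 44/33 = 4/3 times row 1, so its entry in column 5 is 36 × 4/3 = 48.

x = 30, n = 48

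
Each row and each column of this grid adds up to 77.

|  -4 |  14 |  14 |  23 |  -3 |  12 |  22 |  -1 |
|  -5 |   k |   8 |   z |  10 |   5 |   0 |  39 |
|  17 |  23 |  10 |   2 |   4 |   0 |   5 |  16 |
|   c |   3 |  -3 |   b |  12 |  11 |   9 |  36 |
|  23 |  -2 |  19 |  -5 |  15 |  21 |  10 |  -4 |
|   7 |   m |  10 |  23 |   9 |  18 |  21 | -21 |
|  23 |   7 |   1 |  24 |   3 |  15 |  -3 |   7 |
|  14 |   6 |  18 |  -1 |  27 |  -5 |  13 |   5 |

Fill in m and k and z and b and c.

m = 10, k = 16, z = 4, b = 7, c = 2

Row 6 has 7 + 10 + 23 + 9 + 18 + 21 − 21 = 67; the blank must be 77 − 67 = 10.
Column 2 has 14 + 23 + 3 − 2 + 10 + 7 + 6 = 61; the blank must be 77 − 61 = 16.
Column 1 has -4 − 5 + 17 + 23 + 7 + 23 + 14 = 75; the blank must be 77 − 75 = 2.
Row 4 has 2 + 3 − 3 + 12 + 11 + 9 + 36 = 70; the blank must be 77 − 70 = 7.
Row 2 has -5 + 16 + 8 + 10 + 5 + 0 + 39 = 73; the blank must be 77 − 73 = 4.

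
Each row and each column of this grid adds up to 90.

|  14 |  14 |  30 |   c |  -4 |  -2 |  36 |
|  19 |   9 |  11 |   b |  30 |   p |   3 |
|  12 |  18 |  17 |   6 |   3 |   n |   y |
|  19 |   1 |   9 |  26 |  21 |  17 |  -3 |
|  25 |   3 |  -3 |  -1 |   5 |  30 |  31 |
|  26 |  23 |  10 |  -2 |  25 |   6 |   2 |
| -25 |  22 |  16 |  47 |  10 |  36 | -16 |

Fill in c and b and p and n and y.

Row 1 has 14 + 14 + 30 − 4 − 2 + 36 = 88; the blank must be 90 − 88 = 2.
Column 7 has 36 + 3 − 3 + 31 + 2 − 16 = 53; the blank must be 90 − 53 = 37.
Row 3 has 12 + 18 + 17 + 6 + 3 + 37 = 93; the blank must be 90 − 93 = -3.
Column 6 has -2 − 3 + 17 + 30 + 6 + 36 = 84; the blank must be 90 − 84 = 6.
Row 2 has 19 + 9 + 11 + 30 + 6 + 3 = 78; the blank must be 90 − 78 = 12.

c = 2, b = 12, p = 6, n = -3, y = 37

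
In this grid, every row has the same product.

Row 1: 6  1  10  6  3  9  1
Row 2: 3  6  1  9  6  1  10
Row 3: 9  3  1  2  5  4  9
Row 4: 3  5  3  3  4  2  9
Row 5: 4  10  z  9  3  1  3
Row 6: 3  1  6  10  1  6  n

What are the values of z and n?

z = 3, n = 9

Rows 1 and 3 each multiply to 9720, so every row has product 9720.
Row 5: 4×10×9×3×1×3 = 3240, so the missing entry is 9720 ÷ 3240 = 3.
Row 6: 3×1×6×10×1×6 = 1080, so the missing entry is 9720 ÷ 1080 = 9.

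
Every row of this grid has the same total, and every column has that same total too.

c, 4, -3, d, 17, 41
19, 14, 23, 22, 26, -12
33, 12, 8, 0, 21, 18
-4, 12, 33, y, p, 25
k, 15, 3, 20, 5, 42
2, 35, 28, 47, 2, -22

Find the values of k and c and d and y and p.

k = 7, c = 35, d = -2, y = 5, p = 21

Rows 2 and 3 both sum to 92, so that's the common total.
Row 5 has 15 + 3 + 20 + 5 + 42 = 85; the blank must be 92 − 85 = 7.
Column 5 has 17 + 26 + 21 + 5 + 2 = 71; the blank must be 92 − 71 = 21.
Column 1 has 19 + 33 − 4 + 7 + 2 = 57; the blank must be 92 − 57 = 35.
Row 1 has 35 + 4 − 3 + 17 + 41 = 94; the blank must be 92 − 94 = -2.
Row 4 has -4 + 12 + 33 + 21 + 25 = 87; the blank must be 92 − 87 = 5.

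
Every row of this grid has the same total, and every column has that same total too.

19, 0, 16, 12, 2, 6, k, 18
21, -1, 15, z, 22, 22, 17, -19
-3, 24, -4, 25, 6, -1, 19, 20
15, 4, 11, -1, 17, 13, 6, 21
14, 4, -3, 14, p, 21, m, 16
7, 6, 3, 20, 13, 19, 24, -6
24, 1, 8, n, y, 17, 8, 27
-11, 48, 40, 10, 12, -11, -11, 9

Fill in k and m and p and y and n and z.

Rows 3 and 4 both sum to 86, so that's the common total.
Row 1 has 19 + 0 + 16 + 12 + 2 + 6 + 18 = 73; the blank must be 86 − 73 = 13.
Column 7 has 13 + 17 + 19 + 6 + 24 + 8 − 11 = 76; the blank must be 86 − 76 = 10.
Row 5 has 14 + 4 − 3 + 14 + 21 + 10 + 16 = 76; the blank must be 86 − 76 = 10.
Column 5 has 2 + 22 + 6 + 17 + 10 + 13 + 12 = 82; the blank must be 86 − 82 = 4.
Row 7 has 24 + 1 + 8 + 4 + 17 + 8 + 27 = 89; the blank must be 86 − 89 = -3.
Row 2 has 21 − 1 + 15 + 22 + 22 + 17 − 19 = 77; the blank must be 86 − 77 = 9.

k = 13, m = 10, p = 10, y = 4, n = -3, z = 9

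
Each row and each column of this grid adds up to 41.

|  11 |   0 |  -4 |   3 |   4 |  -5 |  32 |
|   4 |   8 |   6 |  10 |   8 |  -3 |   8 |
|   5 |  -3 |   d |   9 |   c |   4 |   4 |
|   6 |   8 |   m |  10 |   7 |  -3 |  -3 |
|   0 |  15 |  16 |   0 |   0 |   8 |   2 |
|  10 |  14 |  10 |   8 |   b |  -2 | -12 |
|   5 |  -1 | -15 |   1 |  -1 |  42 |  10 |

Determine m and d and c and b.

Row 4 has 6 + 8 + 10 + 7 − 3 − 3 = 25; the blank must be 41 − 25 = 16.
Row 6 has 10 + 14 + 10 + 8 − 2 − 12 = 28; the blank must be 41 − 28 = 13.
Column 5 has 4 + 8 + 7 + 0 + 13 − 1 = 31; the blank must be 41 − 31 = 10.
Row 3 has 5 − 3 + 9 + 10 + 4 + 4 = 29; the blank must be 41 − 29 = 12.

m = 16, d = 12, c = 10, b = 13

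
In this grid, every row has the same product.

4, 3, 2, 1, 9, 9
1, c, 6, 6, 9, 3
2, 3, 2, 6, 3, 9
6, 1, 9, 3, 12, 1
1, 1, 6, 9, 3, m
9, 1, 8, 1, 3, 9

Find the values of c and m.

Rows 3 and 4 each multiply to 1944, so every row has product 1944.
Row 2: 1×6×6×9×3 = 972, so the missing entry is 1944 ÷ 972 = 2.
Row 5: 1×1×6×9×3 = 162, so the missing entry is 1944 ÷ 162 = 12.

c = 2, m = 12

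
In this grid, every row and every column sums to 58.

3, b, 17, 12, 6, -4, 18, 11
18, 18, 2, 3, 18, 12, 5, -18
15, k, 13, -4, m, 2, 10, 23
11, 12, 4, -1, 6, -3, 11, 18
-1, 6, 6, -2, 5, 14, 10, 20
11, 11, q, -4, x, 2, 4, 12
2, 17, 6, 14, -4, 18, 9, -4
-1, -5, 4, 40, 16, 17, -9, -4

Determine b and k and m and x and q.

The known cells in row 1 total 63, leaving 58 − 63 = -5 for the blank.
The known cells in column 2 total 54, leaving 58 − 54 = 4 for the blank.
The known cells in row 3 total 63, leaving 58 − 63 = -5 for the blank.
The known cells in column 5 total 42, leaving 58 − 42 = 16 for the blank.
The known cells in row 6 total 52, leaving 58 − 52 = 6 for the blank.

b = -5, k = 4, m = -5, x = 16, q = 6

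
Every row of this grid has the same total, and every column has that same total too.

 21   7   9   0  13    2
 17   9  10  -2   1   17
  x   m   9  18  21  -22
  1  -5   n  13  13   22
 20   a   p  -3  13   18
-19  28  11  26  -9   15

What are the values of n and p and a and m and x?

Rows 1 and 2 both sum to 52, so that's the common total.
Column 1 has 21 + 17 + 1 + 20 − 19 = 40; the blank must be 52 − 40 = 12.
Row 3 has 12 + 9 + 18 + 21 − 22 = 38; the blank must be 52 − 38 = 14.
Row 4 has 1 − 5 + 13 + 13 + 22 = 44; the blank must be 52 − 44 = 8.
Column 3 has 9 + 10 + 9 + 8 + 11 = 47; the blank must be 52 − 47 = 5.
Row 5 has 20 + 5 − 3 + 13 + 18 = 53; the blank must be 52 − 53 = -1.

n = 8, p = 5, a = -1, m = 14, x = 12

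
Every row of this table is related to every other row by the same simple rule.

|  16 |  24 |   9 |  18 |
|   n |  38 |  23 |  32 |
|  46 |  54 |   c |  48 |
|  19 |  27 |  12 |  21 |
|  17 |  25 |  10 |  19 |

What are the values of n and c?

The difference between any two rows is the same in every column — this is an addition table with the headers hidden.
Row 2 minus row 1 is 38 − 24 = 14, so its entry in column 1 is 16 + 14 = 30.
Row 3 minus row 1 is 54 − 24 = 30, so its entry in column 3 is 9 + 30 = 39.

n = 30, c = 39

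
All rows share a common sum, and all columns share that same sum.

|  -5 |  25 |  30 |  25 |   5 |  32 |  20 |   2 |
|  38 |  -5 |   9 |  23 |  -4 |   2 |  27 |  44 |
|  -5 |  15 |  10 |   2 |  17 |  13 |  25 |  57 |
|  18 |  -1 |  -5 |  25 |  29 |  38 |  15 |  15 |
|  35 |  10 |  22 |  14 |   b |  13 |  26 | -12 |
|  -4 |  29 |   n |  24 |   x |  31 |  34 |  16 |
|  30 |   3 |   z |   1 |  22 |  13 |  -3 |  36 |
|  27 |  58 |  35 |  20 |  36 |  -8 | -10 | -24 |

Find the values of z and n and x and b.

z = 32, n = 1, x = 3, b = 26

Rows 1 and 2 both sum to 134, so that's the common total.
Row 5: 35 + 10 + 22 + 14 + 13 + 26 − 12 = 108, so its missing entry is 134 − 108 = 26.
Row 7: 30 + 3 + 1 + 22 + 13 − 3 + 36 = 102, so its missing entry is 134 − 102 = 32.
Column 5: 5 − 4 + 17 + 29 + 26 + 22 + 36 = 131, so its missing entry is 134 − 131 = 3.
Row 6: -4 + 29 + 24 + 3 + 31 + 34 + 16 = 133, so its missing entry is 134 − 133 = 1.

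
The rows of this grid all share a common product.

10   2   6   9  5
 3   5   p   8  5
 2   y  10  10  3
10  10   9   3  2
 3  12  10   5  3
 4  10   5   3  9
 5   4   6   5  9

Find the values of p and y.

p = 9, y = 9

Rows 4 and 6 each multiply to 5400, so every row has product 5400.
Row 2: 3×5×8×5 = 600, so the missing entry is 5400 ÷ 600 = 9.
Row 3: 2×10×10×3 = 600, so the missing entry is 5400 ÷ 600 = 9.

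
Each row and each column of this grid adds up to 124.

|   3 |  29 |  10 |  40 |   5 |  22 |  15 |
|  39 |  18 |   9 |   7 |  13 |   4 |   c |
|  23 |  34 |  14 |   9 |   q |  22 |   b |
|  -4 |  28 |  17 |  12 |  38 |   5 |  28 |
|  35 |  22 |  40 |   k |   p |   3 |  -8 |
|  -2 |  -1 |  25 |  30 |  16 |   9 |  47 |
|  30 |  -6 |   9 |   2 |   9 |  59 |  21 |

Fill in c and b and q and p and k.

Column 4: 40 + 7 + 9 + 12 + 30 + 2 = 100, so its missing entry is 124 − 100 = 24.
Row 5: 35 + 22 + 40 + 24 + 3 − 8 = 116, so its missing entry is 124 − 116 = 8.
Column 5: 5 + 13 + 38 + 8 + 16 + 9 = 89, so its missing entry is 124 − 89 = 35.
Row 3: 23 + 34 + 14 + 9 + 35 + 22 = 137, so its missing entry is 124 − 137 = -13.
Row 2: 39 + 18 + 9 + 7 + 13 + 4 = 90, so its missing entry is 124 − 90 = 34.

c = 34, b = -13, q = 35, p = 8, k = 24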